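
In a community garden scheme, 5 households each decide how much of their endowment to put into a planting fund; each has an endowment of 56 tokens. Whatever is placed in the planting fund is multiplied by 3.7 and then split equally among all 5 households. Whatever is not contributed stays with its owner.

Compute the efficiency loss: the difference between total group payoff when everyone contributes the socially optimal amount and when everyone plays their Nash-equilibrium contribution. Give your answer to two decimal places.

756.00 tokens

Each contributed unit returns 3.7/5 = 0.7400 to its contributor — below 1 — so contributing 0 is dominant for every player. At the Nash equilibrium everyone keeps their 56, and the group total is 5 × 56 = 280.
Each contributed unit returns 3.700 to the group as a whole (0.7400 to each of 5 players), which exceeds 1, so the social optimum is full contribution: group total = 3.700 × 280 = 1036.00.
Efficiency loss = 1036.00 − 280 = 756.00.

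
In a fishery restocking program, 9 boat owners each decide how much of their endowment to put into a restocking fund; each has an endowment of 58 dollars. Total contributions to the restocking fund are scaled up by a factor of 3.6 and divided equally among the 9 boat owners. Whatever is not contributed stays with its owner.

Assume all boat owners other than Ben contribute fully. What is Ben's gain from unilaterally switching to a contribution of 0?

34.80 dollars

Switching from a contribution of 58 to 0 lets Ben keep an extra 58 dollars, but lowers the restocking fund by 58, which costs Ben their own share of that drop: 3.6/9 × 58 = 23.20.
Net gain = 58 − 23.20 = 34.80. The private return per contributed unit (0.4000) is below 1, so free-riding is indeed the best response regardless of what the others do.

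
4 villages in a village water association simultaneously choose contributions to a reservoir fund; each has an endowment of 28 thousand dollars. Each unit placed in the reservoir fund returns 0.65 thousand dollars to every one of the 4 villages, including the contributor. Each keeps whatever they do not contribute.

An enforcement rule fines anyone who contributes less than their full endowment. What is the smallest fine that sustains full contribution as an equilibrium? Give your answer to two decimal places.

Given the others contribute fully, the best deviation is to contribute 0 (any partial contribution still incurs the fine and gives up units whose private return 0.65 is below 1).
Deviating from 28 to 0 saves 28 thousand dollars but forfeits the deviator's share of the drop in the reservoir fund: 0.65 × 28 = 18.20.
So the deviation gain is 28 − 18.20 = 9.80, and the fine must be at least 9.80 thousand dollars to wipe it out.

9.80 thousand dollars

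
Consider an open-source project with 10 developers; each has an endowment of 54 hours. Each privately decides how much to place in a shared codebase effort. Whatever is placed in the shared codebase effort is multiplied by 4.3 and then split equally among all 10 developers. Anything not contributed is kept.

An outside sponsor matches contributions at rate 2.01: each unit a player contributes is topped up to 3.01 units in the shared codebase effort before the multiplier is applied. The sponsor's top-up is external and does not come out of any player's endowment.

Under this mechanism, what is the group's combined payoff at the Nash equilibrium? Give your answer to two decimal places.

The effective private return per unit is now 4.3 × 3.01 / 10 = 1.2943 > 1, so every player's dominant strategy flips to full contribution.
At the Nash equilibrium everyone contributes 54. Group total payoff = 4.3 × 3.01 × 540 = 6989.22.

6989.22 hours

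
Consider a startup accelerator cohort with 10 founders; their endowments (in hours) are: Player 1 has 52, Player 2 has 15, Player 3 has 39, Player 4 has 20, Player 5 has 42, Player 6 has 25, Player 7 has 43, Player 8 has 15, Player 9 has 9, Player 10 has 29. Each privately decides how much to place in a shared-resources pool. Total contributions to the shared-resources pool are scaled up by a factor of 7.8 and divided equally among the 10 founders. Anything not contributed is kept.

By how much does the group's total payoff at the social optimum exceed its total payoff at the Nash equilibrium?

1965.20 hours

The private return per contributed unit is 7.8/10 = 0.7800 < 1 for every player regardless of endowment, so the Nash equilibrium is zero contribution and the group total is Σ E_j = 52 + 15 + 39 + 20 + 42 + 25 + 43 + 15 + 9 + 29 = 289.
Each contributed unit returns 7.800 to the group, so the social optimum is full contribution by everyone: group total = 7.800 × 289 = 2254.20.
Efficiency loss = (7.800 − 1) × 289 = 1965.20.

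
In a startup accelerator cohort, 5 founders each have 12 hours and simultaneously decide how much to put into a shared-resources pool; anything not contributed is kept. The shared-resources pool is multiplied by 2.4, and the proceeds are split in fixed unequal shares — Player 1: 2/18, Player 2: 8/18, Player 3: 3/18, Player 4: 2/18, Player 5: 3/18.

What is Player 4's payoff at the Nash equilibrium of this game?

15.20 hours

Player j's private return per contributed unit is 2.4 × (j's share). Contributing is weakly dominant for j when that share is at least 1/2.4 = 0.4167, and contributing 0 is dominant otherwise.
Player 2 alone (share 8/18) is above the threshold, contributing 12; the remaining 4 contribute 0. Total contributed: 12.
Player 4 keeps 12 and receives 2.4 × 12 × 2/18 = 3.20 from the shared-resources pool, for a payoff of 15.20.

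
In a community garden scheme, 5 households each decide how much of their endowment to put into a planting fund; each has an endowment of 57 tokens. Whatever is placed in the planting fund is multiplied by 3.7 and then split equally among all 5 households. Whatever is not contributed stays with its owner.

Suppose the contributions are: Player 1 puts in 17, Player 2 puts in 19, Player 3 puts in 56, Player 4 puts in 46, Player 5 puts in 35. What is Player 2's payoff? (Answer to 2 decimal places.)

Total contributed: 17 + 19 + 56 + 46 + 35 = 173.
Each receives 3.7 × 173 / 5 = 128.02 from the planting fund.
Player 2 keeps 57 − 19 = 38, so Player 2's payoff is 38 + 128.02 = 166.02.

166.02 tokens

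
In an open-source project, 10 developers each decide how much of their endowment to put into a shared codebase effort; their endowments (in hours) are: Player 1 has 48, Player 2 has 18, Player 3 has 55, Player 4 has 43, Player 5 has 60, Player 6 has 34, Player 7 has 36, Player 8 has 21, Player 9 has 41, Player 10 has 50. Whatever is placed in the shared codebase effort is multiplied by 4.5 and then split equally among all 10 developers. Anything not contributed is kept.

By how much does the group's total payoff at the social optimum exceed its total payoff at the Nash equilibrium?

The private return per contributed unit is 4.5/10 = 0.4500 < 1 for every player regardless of endowment, so the Nash equilibrium is zero contribution and the group total is Σ E_j = 48 + 18 + 55 + 43 + 60 + 34 + 36 + 21 + 41 + 50 = 406.
Each contributed unit returns 4.500 to the group, so the social optimum is full contribution by everyone: group total = 4.500 × 406 = 1827.00.
Efficiency loss = (4.500 − 1) × 406 = 1421.00.

1421.00 hours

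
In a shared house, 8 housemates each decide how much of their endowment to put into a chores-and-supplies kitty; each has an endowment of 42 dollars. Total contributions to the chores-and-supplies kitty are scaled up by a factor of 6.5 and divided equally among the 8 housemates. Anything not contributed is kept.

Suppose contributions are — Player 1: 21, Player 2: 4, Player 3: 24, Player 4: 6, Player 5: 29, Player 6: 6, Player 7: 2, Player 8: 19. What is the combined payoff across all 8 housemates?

Total contributed: 21 + 4 + 24 + 6 + 29 + 6 + 2 + 19 = 111; total kept: 8 × 42 − 111 = 225.
The chores-and-supplies kitty pays out 6.5 × 111 = 721.50 in aggregate.
Group total = 225 + 721.50 = 946.50.

946.50 dollars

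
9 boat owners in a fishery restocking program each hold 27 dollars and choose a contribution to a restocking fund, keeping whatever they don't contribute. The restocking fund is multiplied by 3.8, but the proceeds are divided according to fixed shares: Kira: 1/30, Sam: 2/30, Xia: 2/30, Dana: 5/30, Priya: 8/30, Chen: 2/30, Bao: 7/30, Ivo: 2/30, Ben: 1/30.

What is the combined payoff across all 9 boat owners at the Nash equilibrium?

Player j's private return per contributed unit is 3.8 × (j's share). Contributing is weakly dominant for j when that share is at least 1/3.8 = 0.2632, and contributing 0 is dominant otherwise.
The only share above 0.2632 is Priya's 8/30, contributing 27; the remaining 8 contribute 0. Total contributed: 27.
The restocking fund pays out 3.8 × 27 = 102.60 in total (split across the unequal shares, but the aggregate is all that matters for the group sum).
The 8 free-riders keep 27 each, adding 216. Group total = 216 + 102.60 = 318.60.

318.60 dollars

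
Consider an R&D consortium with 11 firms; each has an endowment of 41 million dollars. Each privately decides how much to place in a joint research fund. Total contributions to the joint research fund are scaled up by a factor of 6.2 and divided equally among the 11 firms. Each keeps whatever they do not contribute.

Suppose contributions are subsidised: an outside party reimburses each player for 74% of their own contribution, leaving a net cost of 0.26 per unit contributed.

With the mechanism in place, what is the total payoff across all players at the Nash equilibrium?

With the mechanism, a contributed unit returns (6.2/11) / 0.26 = 2.1678 per unit of net cost to the contributor — now above 1 — so contributing fully is weakly dominant for every player.
At the Nash equilibrium everyone contributes 41. Group total payoff = 11 × (41 × 0.74 + 6.2 × 41) = 3129.94.

3129.94 million dollars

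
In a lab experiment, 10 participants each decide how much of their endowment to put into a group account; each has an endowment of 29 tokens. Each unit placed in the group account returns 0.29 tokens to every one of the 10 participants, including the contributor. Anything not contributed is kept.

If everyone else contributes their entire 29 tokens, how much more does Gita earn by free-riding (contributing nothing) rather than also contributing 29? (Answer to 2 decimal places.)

Switching from a contribution of 29 to 0 lets Gita keep an extra 29 tokens, but lowers the group account by 29, which costs Gita their own share of that drop: 0.29 × 29 = 8.41.
Net gain = 29 − 8.41 = 20.59. The private return per contributed unit (0.29) is below 1, so free-riding is indeed the best response regardless of what the others do.

20.59 tokens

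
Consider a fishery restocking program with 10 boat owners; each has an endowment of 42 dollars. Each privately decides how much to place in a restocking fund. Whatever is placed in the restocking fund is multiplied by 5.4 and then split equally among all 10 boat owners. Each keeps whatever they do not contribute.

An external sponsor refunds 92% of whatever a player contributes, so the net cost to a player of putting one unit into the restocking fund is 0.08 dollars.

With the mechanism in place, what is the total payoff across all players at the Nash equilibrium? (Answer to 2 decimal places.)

2654.40 dollars

Under the mechanism each unit contributed yields (5.4/10) / 0.08 = 6.7500 back to its contributor per unit of net cost, which exceeds 1, making full contribution the dominant choice for everyone.
At the Nash equilibrium everyone contributes 42. Group total payoff = 10 × (42 × 0.92 + 5.4 × 42) = 2654.40.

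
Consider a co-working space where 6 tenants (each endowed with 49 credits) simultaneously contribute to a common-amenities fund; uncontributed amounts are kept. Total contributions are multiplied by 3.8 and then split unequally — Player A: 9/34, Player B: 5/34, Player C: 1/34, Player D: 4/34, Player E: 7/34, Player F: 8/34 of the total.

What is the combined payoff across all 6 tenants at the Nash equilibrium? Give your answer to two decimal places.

431.20 credits

Each unit j contributes comes back to j as 3.8 × (j's share), so j prefers to contribute only if that share exceeds 1/3.8 = 0.2632; otherwise keeping the unit dominates.
Player A alone (share 9/34) is above the threshold, contributing 49; the remaining 5 contribute 0. Total contributed: 49.
The common-amenities fund pays out 3.8 × 49 = 186.20 in total (split across the unequal shares, but the aggregate is all that matters for the group sum).
The 5 free-riders keep 49 each, adding 245. Group total = 245 + 186.20 = 431.20.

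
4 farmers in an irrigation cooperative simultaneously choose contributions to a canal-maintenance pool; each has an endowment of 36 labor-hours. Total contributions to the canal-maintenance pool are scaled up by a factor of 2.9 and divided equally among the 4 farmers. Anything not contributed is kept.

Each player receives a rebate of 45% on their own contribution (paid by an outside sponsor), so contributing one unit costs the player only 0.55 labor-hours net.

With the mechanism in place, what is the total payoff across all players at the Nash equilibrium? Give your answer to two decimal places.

With the mechanism, a contributed unit returns (2.9/4) / 0.55 = 1.3182 per unit of net cost to the contributor — now above 1 — so contributing fully is weakly dominant for every player.
At the Nash equilibrium everyone contributes 36. Group total payoff = 4 × (36 × 0.45 + 2.9 × 36) = 482.40.

482.40 labor-hours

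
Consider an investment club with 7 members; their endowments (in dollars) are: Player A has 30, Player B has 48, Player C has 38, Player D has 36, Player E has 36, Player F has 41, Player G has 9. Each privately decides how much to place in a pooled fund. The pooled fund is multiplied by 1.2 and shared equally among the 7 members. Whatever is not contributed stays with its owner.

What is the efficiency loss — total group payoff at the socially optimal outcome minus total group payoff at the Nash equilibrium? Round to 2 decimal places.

The private return per contributed unit is 1.2/7 = 0.1714 < 1 for every player regardless of endowment, so the Nash equilibrium is zero contribution and the group total is Σ E_j = 30 + 48 + 38 + 36 + 36 + 41 + 9 = 238.
Each contributed unit returns 1.200 to the group, so the social optimum is full contribution by everyone: group total = 1.200 × 238 = 285.60.
Efficiency loss = (1.200 − 1) × 238 = 47.60.

47.60 dollars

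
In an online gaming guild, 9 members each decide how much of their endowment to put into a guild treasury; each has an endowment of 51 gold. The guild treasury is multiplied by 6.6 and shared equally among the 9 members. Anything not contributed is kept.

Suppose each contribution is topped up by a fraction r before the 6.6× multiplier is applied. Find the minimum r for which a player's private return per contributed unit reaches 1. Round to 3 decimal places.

0.364

With matching at rate r, one contributed unit becomes (1 + r) in the guild treasury and returns 6.6 × (1 + r) / 9 to the contributor.
Setting this equal to 1: 1 + r = 9/6.6 = 1.3636.
So the minimum matching rate is r = 1.3636 − 1 = 0.364.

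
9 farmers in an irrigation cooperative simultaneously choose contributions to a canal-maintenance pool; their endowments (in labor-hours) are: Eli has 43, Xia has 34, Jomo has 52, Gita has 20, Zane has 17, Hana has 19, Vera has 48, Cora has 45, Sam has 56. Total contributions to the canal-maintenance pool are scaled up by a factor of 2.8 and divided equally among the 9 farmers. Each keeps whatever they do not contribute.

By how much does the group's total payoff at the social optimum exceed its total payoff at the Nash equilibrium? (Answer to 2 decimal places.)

601.20 labor-hours

The private return per contributed unit is 2.8/9 = 0.3111 < 1 for every player regardless of endowment, so the Nash equilibrium is zero contribution and the group total is Σ E_j = 43 + 34 + 52 + 20 + 17 + 19 + 48 + 45 + 56 = 334.
Each contributed unit returns 2.800 to the group, so the social optimum is full contribution by everyone: group total = 2.800 × 334 = 935.20.
Efficiency loss = (2.800 − 1) × 334 = 601.20.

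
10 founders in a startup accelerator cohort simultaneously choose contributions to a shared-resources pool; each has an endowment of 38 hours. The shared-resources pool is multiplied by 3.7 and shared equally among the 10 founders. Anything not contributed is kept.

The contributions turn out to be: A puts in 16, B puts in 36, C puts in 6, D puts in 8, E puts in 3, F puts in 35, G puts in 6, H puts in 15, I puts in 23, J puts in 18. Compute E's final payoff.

96.42 hours

Total contributed: 16 + 36 + 6 + 8 + 3 + 35 + 6 + 15 + 23 + 18 = 166.
Each receives 3.7 × 166 / 10 = 61.42 from the shared-resources pool.
E keeps 38 − 3 = 35, so E's payoff is 35 + 61.42 = 96.42.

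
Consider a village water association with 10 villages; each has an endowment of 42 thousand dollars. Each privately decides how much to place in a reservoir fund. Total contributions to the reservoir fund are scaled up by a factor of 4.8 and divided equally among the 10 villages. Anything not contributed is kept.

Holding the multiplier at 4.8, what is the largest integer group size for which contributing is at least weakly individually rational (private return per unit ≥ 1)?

Private return per unit is 4.8/(group size), which is ≥ 1 whenever the group size is ≤ 4.8.
The largest such integer is 4.

4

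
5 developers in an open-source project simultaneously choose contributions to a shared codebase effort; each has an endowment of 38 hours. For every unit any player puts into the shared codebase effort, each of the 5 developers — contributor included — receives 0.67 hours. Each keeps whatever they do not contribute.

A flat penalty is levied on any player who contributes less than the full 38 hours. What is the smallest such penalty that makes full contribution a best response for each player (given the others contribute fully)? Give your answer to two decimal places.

12.54 hours

Given the others contribute fully, the best deviation is to contribute 0 (any partial contribution still incurs the fine and gives up units whose private return 0.67 is below 1).
Deviating from 38 to 0 saves 38 hours but forfeits the deviator's share of the drop in the shared codebase effort: 0.67 × 38 = 25.46.
So the deviation gain is 38 − 25.46 = 12.54, and the fine must be at least 12.54 hours to wipe it out.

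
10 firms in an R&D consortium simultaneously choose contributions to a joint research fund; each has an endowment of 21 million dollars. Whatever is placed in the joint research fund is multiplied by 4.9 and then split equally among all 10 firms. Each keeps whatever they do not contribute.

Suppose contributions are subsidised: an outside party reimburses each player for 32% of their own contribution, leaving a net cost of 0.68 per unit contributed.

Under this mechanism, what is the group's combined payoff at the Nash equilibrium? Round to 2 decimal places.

210.00 million dollars

Even with the mechanism, each unit contributed returns only (4.9/10) / 0.68 = 0.7206 per unit of net cost, so contributing nothing is still dominant.
Everyone keeps their endowment and the group total is 10 × 21 = 210.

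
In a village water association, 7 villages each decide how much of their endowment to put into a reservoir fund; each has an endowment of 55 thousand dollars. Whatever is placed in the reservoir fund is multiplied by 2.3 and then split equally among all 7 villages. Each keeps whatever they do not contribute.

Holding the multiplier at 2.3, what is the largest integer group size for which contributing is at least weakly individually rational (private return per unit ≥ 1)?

Private return per unit is 2.3/(group size), which is ≥ 1 whenever the group size is ≤ 2.3.
The largest such integer is 2.

2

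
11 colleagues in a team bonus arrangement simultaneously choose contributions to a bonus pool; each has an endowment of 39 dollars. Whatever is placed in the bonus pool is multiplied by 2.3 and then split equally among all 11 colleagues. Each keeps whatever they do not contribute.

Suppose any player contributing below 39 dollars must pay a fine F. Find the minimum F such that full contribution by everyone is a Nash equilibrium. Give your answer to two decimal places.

30.85 dollars

Given the others contribute fully, the best deviation is to contribute 0 (any partial contribution still incurs the fine and gives up units whose private return 0.2091 is below 1).
Deviating from 39 to 0 saves 39 dollars but forfeits the deviator's share of the drop in the bonus pool: 2.3/11 × 39 = 8.15.
So the deviation gain is 39 − 8.15 = 30.85, and the fine must be at least 30.85 dollars to wipe it out.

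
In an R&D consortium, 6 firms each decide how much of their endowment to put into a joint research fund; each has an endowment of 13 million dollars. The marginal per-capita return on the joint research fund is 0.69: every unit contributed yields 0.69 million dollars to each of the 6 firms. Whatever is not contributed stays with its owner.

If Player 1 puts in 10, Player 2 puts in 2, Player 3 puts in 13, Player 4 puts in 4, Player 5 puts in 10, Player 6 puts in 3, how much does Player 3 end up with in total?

Total contributed: 10 + 2 + 13 + 4 + 10 + 3 = 42.
Each receives 0.69 × 42 = 28.98 from the joint research fund.
Player 3 keeps 13 − 13 = 0, so Player 3's payoff is 0 + 28.98 = 28.98.

28.98 million dollars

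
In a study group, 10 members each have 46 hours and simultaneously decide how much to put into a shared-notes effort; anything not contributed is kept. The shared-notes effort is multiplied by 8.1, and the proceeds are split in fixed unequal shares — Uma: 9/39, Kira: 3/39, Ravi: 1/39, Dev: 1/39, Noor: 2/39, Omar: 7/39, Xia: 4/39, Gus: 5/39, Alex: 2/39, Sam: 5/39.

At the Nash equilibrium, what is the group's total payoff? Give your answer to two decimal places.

Each unit j contributes comes back to j as 8.1 × (j's share), so j prefers to contribute only if that share exceeds 1/8.1 = 0.1235; otherwise keeping the unit dominates.
The shares above 0.1235 belong to Uma, Omar, Gus and Sam, contributing 46 each; the remaining 6 contribute 0. Total contributed: 184.
The shared-notes effort pays out 8.1 × 184 = 1490.40 in total (split across the unequal shares, but the aggregate is all that matters for the group sum).
The 6 free-riders keep 46 each, adding 276. Group total = 276 + 1490.40 = 1766.40.

1766.40 hours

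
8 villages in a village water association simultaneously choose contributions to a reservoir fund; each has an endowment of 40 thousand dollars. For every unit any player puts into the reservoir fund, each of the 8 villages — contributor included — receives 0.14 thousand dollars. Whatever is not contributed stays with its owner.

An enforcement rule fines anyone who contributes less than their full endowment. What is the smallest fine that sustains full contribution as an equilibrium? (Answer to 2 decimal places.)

Given the others contribute fully, the best deviation is to contribute 0 (any partial contribution still incurs the fine and gives up units whose private return 0.14 is below 1).
Deviating from 40 to 0 saves 40 thousand dollars but forfeits the deviator's share of the drop in the reservoir fund: 0.14 × 40 = 5.60.
So the deviation gain is 40 − 5.60 = 34.40, and the fine must be at least 34.40 thousand dollars to wipe it out.

34.40 thousand dollars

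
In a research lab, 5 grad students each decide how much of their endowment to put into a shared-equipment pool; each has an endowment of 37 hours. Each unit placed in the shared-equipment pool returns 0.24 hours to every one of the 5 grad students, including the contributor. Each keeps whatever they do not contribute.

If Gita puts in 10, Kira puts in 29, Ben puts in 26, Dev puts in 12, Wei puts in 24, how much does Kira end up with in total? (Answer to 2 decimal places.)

Total contributed: 10 + 29 + 26 + 12 + 24 = 101.
Each receives 0.24 × 101 = 24.24 from the shared-equipment pool.
Kira keeps 37 − 29 = 8, so Kira's payoff is 8 + 24.24 = 32.24.

32.24 hours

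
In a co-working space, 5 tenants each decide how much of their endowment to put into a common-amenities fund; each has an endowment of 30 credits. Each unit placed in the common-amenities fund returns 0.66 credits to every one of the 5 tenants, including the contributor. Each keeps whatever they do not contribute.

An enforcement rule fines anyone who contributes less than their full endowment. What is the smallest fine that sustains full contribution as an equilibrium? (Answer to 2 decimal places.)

Given the others contribute fully, the best deviation is to contribute 0 (any partial contribution still incurs the fine and gives up units whose private return 0.66 is below 1).
Deviating from 30 to 0 saves 30 credits but forfeits the deviator's share of the drop in the common-amenities fund: 0.66 × 30 = 19.80.
So the deviation gain is 30 − 19.80 = 10.20, and the fine must be at least 10.20 credits to wipe it out.

10.20 credits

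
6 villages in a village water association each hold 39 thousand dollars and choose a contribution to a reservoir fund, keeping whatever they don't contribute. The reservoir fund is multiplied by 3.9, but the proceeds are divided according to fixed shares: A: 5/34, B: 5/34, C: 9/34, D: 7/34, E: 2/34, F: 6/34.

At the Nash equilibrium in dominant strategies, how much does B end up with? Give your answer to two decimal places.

61.37 thousand dollars

Each unit j contributes comes back to j as 3.9 × (j's share), so j prefers to contribute only if that share exceeds 1/3.9 = 0.2564; otherwise keeping the unit dominates.
Only C (9/34) clears that bar, contributing 39; the remaining 5 contribute 0. Total contributed: 39.
B keeps 39 and receives 3.9 × 39 × 5/34 = 22.37 from the reservoir fund, for a payoff of 61.37.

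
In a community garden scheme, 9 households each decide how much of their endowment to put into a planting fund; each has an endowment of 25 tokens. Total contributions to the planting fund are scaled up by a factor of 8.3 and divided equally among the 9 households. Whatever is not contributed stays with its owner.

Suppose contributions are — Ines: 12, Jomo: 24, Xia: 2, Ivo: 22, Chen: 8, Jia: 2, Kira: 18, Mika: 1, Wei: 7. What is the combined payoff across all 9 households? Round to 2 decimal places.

Total contributed: 12 + 24 + 2 + 22 + 8 + 2 + 18 + 1 + 7 = 96; total kept: 9 × 25 − 96 = 129.
The planting fund pays out 8.3 × 96 = 796.80 in aggregate.
Group total = 129 + 796.80 = 925.80.

925.80 tokens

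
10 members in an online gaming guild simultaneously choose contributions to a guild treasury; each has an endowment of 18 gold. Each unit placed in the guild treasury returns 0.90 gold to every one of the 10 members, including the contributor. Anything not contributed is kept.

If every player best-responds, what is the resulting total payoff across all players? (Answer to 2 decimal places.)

180.00 gold

The private return per contributed unit is 0.90 < 1, so contributing 0 is dominant for every player. At the Nash equilibrium everyone keeps their 18, and the group total is 10 × 18 = 180.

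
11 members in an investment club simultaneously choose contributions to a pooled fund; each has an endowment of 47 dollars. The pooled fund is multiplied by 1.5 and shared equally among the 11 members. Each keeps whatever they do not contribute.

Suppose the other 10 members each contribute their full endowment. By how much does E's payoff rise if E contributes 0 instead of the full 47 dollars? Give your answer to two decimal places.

Switching from a contribution of 47 to 0 lets E keep an extra 47 dollars, but lowers the pooled fund by 47, which costs E their own share of that drop: 1.5/11 × 47 = 6.41.
Net gain = 47 − 6.41 = 40.59. The private return per contributed unit (0.1364) is below 1, so free-riding is indeed the best response regardless of what the others do.

40.59 dollars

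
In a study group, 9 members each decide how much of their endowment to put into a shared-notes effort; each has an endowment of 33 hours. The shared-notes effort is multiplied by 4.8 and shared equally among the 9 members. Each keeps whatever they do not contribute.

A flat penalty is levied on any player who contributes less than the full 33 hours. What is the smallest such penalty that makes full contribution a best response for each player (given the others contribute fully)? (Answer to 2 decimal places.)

15.40 hours

Given the others contribute fully, the best deviation is to contribute 0 (any partial contribution still incurs the fine and gives up units whose private return 0.5333 is below 1).
Deviating from 33 to 0 saves 33 hours but forfeits the deviator's share of the drop in the shared-notes effort: 4.8/9 × 33 = 17.60.
So the deviation gain is 33 − 17.60 = 15.40, and the fine must be at least 15.40 hours to wipe it out.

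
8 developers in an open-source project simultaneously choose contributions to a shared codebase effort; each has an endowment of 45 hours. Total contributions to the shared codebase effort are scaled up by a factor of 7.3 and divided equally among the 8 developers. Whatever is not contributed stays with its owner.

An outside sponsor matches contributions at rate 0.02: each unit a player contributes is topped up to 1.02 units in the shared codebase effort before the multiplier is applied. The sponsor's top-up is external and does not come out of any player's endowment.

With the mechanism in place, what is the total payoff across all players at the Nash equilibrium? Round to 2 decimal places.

360.00 hours

Even with the mechanism, each unit contributed returns only 7.3 × 1.02 / 8 = 0.9308 per unit of net cost, so contributing nothing is still dominant.
At the Nash equilibrium no one contributes; group total payoff = 8 × 45 = 360.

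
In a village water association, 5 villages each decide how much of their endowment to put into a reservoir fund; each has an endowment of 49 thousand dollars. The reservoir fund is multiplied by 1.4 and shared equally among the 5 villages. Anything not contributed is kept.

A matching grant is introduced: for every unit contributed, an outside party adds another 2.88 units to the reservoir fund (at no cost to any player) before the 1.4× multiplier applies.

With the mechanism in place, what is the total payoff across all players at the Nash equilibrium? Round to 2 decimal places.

With the mechanism, a contributed unit returns 1.4 × 3.88 / 5 = 1.0864 per unit of net cost to the contributor — now above 1 — so contributing fully is weakly dominant for every player.
So the Nash equilibrium is full contribution by all 5; the group earns 1.4 × 3.88 × 245 = 1330.84.

1330.84 thousand dollars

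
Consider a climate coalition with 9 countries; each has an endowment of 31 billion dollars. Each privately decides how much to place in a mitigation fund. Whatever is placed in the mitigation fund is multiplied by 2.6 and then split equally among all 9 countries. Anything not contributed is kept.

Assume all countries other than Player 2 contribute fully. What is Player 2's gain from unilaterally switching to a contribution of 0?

22.04 billion dollars

Switching from a contribution of 31 to 0 lets Player 2 keep an extra 31 billion dollars, but lowers the mitigation fund by 31, which costs Player 2 their own share of that drop: 2.6/9 × 31 = 8.96.
Net gain = 31 − 8.96 = 22.04. The private return per contributed unit (0.2889) is below 1, so free-riding is indeed the best response regardless of what the others do.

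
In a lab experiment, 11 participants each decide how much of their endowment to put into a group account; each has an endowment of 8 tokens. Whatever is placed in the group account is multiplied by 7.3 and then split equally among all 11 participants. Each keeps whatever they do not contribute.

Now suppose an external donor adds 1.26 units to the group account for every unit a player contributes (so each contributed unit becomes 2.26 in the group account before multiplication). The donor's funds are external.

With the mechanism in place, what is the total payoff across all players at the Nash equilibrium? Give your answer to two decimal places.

1451.82 tokens

With the mechanism, a contributed unit returns 7.3 × 2.26 / 11 = 1.4998 per unit of net cost to the contributor — now above 1 — so contributing fully is weakly dominant for every player.
So the Nash equilibrium is full contribution by all 11; the group earns 7.3 × 2.26 × 88 = 1451.82.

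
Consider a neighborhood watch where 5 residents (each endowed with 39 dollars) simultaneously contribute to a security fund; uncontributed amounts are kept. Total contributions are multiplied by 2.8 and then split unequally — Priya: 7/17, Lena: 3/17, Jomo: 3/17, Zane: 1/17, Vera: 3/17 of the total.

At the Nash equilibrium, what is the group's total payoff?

265.20 dollars

A player with share s gets back 2.8·s per unit contributed, so full contribution is dominant for anyone with s > 1/2.8 = 0.3571 and zero contribution is dominant for anyone below.
Priya alone (share 7/17) is above the threshold, contributing 39; the remaining 4 contribute 0. Total contributed: 39.
The security fund pays out 2.8 × 39 = 109.20 in total (split across the unequal shares, but the aggregate is all that matters for the group sum).
The 4 free-riders keep 39 each, adding 156. Group total = 156 + 109.20 = 265.20.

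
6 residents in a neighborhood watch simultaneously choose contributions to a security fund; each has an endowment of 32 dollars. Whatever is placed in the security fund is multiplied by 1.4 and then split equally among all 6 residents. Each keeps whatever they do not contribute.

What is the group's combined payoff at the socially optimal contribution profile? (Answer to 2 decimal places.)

268.80 dollars

Each contributed unit returns 1.400 to the group as a whole (0.2333 to each of 6 players), which exceeds 1, so the social optimum is full contribution: group total = 1.400 × 192 = 268.80.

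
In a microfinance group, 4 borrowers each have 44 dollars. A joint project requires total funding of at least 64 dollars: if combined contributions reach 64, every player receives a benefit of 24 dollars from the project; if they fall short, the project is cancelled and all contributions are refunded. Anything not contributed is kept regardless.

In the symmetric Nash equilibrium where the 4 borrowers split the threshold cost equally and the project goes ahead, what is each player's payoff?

Equal share of the threshold: 64/4 = 16.
At this profile no one gains by cutting their contribution: any cut drops the total below 64, the project is cancelled, contributions are refunded, and the deviator ends with 44, which is less than 44 − 16 + 24 = 52. Contributing more than 16 just wastes the excess. So contributing exactly 16 is a best response.
Each player's payoff: 44 − 16 + 24 = 52.

52 dollars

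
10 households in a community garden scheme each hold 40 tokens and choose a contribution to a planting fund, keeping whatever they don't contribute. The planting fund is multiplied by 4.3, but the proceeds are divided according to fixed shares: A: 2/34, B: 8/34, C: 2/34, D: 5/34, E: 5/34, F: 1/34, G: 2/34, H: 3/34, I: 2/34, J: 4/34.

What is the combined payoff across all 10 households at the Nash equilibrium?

Each unit j contributes comes back to j as 4.3 × (j's share), so j prefers to contribute only if that share exceeds 1/4.3 = 0.2326; otherwise keeping the unit dominates.
Only B (8/34) clears that bar, contributing 40; the remaining 9 contribute 0. Total contributed: 40.
The planting fund pays out 4.3 × 40 = 172.00 in total (split across the unequal shares, but the aggregate is all that matters for the group sum).
The 9 free-riders keep 40 each, adding 360. Group total = 360 + 172.00 = 532.00.

532.00 tokens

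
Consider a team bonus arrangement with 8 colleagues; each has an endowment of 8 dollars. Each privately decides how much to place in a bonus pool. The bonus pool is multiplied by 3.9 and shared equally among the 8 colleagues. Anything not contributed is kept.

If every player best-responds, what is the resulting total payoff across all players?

Each contributed unit returns 3.9/8 = 0.4875 to its contributor — below 1 — so contributing 0 is dominant for every player. At the Nash equilibrium everyone keeps their 8, and the group total is 8 × 8 = 64.

64.00 dollars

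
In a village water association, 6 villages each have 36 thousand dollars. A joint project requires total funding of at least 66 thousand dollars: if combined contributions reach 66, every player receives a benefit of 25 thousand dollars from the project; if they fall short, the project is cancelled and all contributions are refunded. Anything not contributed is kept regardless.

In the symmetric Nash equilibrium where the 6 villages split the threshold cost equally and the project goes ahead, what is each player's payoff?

50 thousand dollars

Equal share of the threshold: 66/6 = 11.
At this profile no one gains by cutting their contribution: any cut drops the total below 66, the project is cancelled, contributions are refunded, and the deviator ends with 36, which is less than 36 − 11 + 25 = 50. Contributing more than 11 just wastes the excess. So contributing exactly 11 is a best response.
Each player's payoff: 36 − 11 + 25 = 50.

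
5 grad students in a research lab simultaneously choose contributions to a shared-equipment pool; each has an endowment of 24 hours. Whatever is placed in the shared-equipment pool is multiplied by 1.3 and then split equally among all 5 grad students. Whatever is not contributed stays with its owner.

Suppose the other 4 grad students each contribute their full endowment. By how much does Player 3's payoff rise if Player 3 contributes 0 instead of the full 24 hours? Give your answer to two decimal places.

Switching from a contribution of 24 to 0 lets Player 3 keep an extra 24 hours, but lowers the shared-equipment pool by 24, which costs Player 3 their own share of that drop: 1.3/5 × 24 = 6.24.
Net gain = 24 − 6.24 = 17.76. The private return per contributed unit (0.2600) is below 1, so free-riding is indeed the best response regardless of what the others do.

17.76 hours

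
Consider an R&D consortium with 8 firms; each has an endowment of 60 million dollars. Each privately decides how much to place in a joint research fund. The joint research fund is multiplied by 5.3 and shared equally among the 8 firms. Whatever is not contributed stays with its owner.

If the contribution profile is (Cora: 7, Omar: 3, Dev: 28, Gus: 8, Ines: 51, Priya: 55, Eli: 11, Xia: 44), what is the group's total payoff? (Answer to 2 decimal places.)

1370.10 million dollars

Total contributed: 7 + 3 + 28 + 8 + 51 + 55 + 11 + 44 = 207; total kept: 8 × 60 − 207 = 273.
The joint research fund pays out 5.3 × 207 = 1097.10 in aggregate.
Group total = 273 + 1097.10 = 1370.10.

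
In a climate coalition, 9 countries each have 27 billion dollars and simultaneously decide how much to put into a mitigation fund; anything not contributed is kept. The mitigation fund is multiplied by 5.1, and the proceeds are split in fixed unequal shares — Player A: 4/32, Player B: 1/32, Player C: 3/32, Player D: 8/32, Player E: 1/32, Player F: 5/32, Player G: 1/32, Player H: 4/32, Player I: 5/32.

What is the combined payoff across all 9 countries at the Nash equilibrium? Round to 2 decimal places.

A player with share s gets back 5.1·s per unit contributed, so full contribution is dominant for anyone with s > 1/5.1 = 0.1961 and zero contribution is dominant for anyone below.
The only share above 0.1961 is Player D's 8/32, contributing 27; the remaining 8 contribute 0. Total contributed: 27.
The mitigation fund pays out 5.1 × 27 = 137.70 in total (split across the unequal shares, but the aggregate is all that matters for the group sum).
The 8 free-riders keep 27 each, adding 216. Group total = 216 + 137.70 = 353.70.

353.70 billion dollars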